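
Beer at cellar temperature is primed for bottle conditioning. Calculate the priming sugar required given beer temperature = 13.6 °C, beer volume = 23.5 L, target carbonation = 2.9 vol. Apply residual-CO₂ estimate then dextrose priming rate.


residual = 14.695·(0.01821 + 0.09011·e^(−0.04·T));  sugar = (target − residual)·4.0·V
residual = 14.695·(0.01821 + 0.09011·e^(−0.04·13.6)) = 1.0362
sugar = (2.9 − 1.0362)·4.0·23.5

175.1999 g


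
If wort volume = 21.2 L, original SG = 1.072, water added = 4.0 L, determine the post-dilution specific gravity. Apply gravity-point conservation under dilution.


SG_new = 1 + (SG_old − 1)·V_old/(V_old + V_water)
pts = (1.072 − 1)·1000·21.2/(21.2 + 4.0) = 60.5714
SG_new = 1 + 60.5714/1000

1.0606


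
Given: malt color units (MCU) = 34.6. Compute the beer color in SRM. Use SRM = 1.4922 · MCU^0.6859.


SRM = 1.4922 · 34.6^0.6859

16.9621 SRM


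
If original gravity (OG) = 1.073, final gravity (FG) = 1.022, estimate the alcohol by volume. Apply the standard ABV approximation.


ABV = (OG − FG) · 131.25
ABV = (1.073 − 1.022) · 131.25

6.6937 % ABV


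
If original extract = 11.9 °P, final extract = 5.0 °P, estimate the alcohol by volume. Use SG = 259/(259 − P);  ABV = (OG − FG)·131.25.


OG = 259/(259 − 11.9) = 1.0482
FG = 259/(259 − 5.0) = 1.0197
ABV = (1.0482 − 1.0197)·131.25

3.7372 % ABV


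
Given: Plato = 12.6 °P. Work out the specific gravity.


SG = 259/(259 − P)
SG = 259/(259 − 12.6)

1.0511


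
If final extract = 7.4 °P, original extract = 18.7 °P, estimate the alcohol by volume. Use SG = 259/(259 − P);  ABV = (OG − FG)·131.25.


OG = 259/(259 − 18.7) = 1.0778
FG = 259/(259 − 7.4) = 1.0294
ABV = (1.0778 − 1.0294)·131.25

6.3535 % ABV


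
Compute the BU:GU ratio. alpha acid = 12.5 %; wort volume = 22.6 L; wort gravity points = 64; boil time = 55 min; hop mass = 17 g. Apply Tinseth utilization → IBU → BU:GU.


U = 1.65·0.000125^(GP/1000)·(1−e^(−0.04t))/4.15;  IBU = (α/100)·m·U·1000/V;  BU:GU = IBU/GP
U = 1.65·0.000125^(64/1000)·(1−e^(−0.04·55))/4.15 = 0.1989
IBU = (12.5/100)·17·0.1989·1000/22.6 = 18.7019
BU:GU = 18.7019/64

0.2922


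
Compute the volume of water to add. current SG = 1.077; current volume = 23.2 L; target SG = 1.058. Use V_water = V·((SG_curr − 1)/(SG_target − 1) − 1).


V_water = 23.2·((1.077 − 1)/(1.058 − 1) − 1)

7.6000 L


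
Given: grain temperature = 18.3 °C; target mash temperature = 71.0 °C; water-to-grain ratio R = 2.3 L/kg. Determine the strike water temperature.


T_strike = (0.41/R)·(T_mash − T_grain) + T_mash
T_strike = (0.41/2.3)·(71.0 − 18.3) + 71.0

80.3943 °C


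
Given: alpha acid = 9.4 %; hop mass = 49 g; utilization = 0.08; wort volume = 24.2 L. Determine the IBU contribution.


IBU = (α/100)·mass·U·1000 / V
IBU = (9.4/100)·49·0.08·1000 / 24.2

15.2264 IBU


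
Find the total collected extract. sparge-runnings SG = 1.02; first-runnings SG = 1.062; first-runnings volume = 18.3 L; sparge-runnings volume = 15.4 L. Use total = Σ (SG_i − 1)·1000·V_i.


first = (1.062 − 1)·1000·18.3 = 1134.6000
sparge = (1.02 − 1)·1000·15.4 = 308.0000
total = 1134.6000 + 308.0000

1442.6000 gravity·L


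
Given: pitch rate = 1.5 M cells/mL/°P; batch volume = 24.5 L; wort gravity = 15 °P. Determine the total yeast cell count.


cells (billions) = rate · V_L · °P
cells = 1.5 · 24.5 · 15

551.2500 billion cells


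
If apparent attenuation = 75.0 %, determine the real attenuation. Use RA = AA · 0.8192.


RA = 75.0 · 0.8192

61.4400 %


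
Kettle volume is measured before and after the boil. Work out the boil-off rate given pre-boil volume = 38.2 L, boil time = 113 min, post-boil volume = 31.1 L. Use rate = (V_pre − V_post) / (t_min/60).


rate = (38.2 − 31.1) / (113/60)

3.7699 L/hr


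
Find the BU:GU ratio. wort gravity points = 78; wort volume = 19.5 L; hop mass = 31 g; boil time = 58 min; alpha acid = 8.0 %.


U = 1.65·0.000125^(GP/1000)·(1−e^(−0.04t))/4.15;  IBU = (α/100)·m·U·1000/V;  BU:GU = IBU/GP
U = 1.65·0.000125^(78/1000)·(1−e^(−0.04·58))/4.15 = 0.1779
IBU = (8.0/100)·31·0.1779·1000/19.5 = 22.6197
BU:GU = 22.6197/78

0.2900


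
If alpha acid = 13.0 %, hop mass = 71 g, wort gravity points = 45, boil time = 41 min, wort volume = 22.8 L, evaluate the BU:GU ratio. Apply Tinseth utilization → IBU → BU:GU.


U = 1.65·0.000125^(GP/1000)·(1−e^(−0.04t))/4.15;  IBU = (α/100)·m·U·1000/V;  BU:GU = IBU/GP
U = 1.65·0.000125^(45/1000)·(1−e^(−0.04·41))/4.15 = 0.2139
IBU = (13.0/100)·71·0.2139·1000/22.8 = 86.5784
BU:GU = 86.5784/45

1.9240


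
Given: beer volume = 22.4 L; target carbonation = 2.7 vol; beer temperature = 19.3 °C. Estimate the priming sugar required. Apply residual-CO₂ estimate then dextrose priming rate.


residual = 14.695·(0.01821 + 0.09011·e^(−0.04·T));  sugar = (target − residual)·4.0·V
residual = 14.695·(0.01821 + 0.09011·e^(−0.04·19.3)) = 0.8795
sugar = (2.7 − 0.8795)·4.0·22.4

163.1188 g


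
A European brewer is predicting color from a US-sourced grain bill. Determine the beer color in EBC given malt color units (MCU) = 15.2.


SRM = 1.4922·MCU^0.6859;  EBC = SRM·1.97
SRM = 1.4922·15.2^0.6859 = 9.6484
EBC = 9.6484·1.97

19.0073 EBC


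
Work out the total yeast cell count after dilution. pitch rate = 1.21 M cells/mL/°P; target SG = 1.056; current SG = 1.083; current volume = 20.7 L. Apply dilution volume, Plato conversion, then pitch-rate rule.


V_w = V·((SG_c−1)/(SG_t−1)−1);  °P = 259 − 259/SG_t;  cells = rate·(V+V_w)·°P
V_w = 20.7·((1.083−1)/(1.056−1)−1) = 9.9804
V_final = 20.7 + 9.9804 = 30.6804
°P = 259 − 259/1.056 = 13.7348
cells = 1.21·30.6804·13.7348

509.8820 billion cells


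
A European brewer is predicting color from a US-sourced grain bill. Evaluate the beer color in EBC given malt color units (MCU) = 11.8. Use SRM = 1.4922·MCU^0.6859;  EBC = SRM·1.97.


SRM = 1.4922·11.8^0.6859 = 8.1102
EBC = 8.1102·1.97

15.9771 EBC


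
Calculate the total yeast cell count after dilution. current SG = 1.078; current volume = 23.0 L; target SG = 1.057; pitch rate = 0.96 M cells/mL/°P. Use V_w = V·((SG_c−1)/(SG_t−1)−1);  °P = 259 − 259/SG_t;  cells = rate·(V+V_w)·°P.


V_w = 23.0·((1.078−1)/(1.057−1)−1) = 8.4737
V_final = 23.0 + 8.4737 = 31.4737
°P = 259 − 259/1.057 = 13.9669
cells = 0.96·31.4737·13.9669

422.0058 billion cells


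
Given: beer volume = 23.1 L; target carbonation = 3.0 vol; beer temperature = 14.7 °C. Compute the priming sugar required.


residual = 14.695·(0.01821 + 0.09011·e^(−0.04·T));  sugar = (target − residual)·4.0·V
residual = 14.695·(0.01821 + 0.09011·e^(−0.04·14.7)) = 1.0031
sugar = (3.0 − 1.0031)·4.0·23.1

184.5148 g


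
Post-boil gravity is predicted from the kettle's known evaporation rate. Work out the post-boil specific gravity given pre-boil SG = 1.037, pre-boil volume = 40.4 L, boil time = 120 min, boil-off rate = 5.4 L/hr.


V_post = V_pre − rate·(t/60);  SG_post = 1 + (SG_pre−1)·V_pre/V_post
V_post = 40.4 − 5.4·(120/60) = 29.6000
SG_post = 1 + (1.037 − 1)·40.4/29.6000

1.0505


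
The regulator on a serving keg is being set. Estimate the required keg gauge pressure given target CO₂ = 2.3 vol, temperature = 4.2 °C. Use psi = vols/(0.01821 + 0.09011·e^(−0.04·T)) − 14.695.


psi = 2.3/(0.01821 + 0.09011·e^(−0.04·4.2)) − 14.695

9.6733 psi


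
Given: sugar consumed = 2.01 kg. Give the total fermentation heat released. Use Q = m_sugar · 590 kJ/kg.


Q = 2.01 · 590

1185.9000 kJ


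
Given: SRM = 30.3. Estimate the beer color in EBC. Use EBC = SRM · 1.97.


EBC = 30.3 · 1.97

59.6910 EBC


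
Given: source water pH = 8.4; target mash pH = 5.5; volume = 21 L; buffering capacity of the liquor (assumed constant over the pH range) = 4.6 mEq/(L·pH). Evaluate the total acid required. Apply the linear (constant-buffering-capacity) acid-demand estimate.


acid = buffering capacity · (pH_source − pH_target) · V
acid = 4.6 · (8.4 − 5.5) · 21

280.1400 mEq


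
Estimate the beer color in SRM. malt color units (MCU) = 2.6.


SRM = 1.4922 · MCU^0.6859
SRM = 1.4922 · 2.6^0.6859

2.8738 SRM


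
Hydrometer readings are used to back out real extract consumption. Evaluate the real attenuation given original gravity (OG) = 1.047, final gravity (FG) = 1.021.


AA = (OG−FG)/(OG−1)·100;  RA = AA·0.8192
AA = (1.047 − 1.021)/(1.047 − 1)·100 = 55.3191
RA = 55.3191·0.8192

45.3174 %


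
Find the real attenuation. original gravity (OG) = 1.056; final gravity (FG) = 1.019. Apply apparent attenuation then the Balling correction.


AA = (OG−FG)/(OG−1)·100;  RA = AA·0.8192
AA = (1.056 − 1.019)/(1.056 − 1)·100 = 66.0714
RA = 66.0714·0.8192

54.1257 %


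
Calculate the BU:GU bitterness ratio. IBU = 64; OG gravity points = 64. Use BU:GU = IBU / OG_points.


BU:GU = 64 / 64

1.0000


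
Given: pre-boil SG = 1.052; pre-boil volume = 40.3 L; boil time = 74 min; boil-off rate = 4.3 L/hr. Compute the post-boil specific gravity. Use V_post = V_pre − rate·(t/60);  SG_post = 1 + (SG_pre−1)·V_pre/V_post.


V_post = 40.3 − 4.3·(74/60) = 34.9967
SG_post = 1 + (1.052 − 1)·40.3/34.9967

1.0599


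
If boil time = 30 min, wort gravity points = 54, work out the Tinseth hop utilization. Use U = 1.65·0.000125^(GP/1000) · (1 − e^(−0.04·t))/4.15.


bigness = 1.65·0.000125^(54/1000) = 1.0156
boil_factor = (1 − e^(−0.04·30))/4.15 = 0.1684
U = 1.0156 · 0.1684

0.1710


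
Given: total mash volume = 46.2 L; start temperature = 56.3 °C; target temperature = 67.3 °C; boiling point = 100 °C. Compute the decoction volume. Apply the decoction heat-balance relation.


V_dec = V_total·(T_target − T_start)/(T_boil − T_start)
V_dec = 46.2·(67.3 − 56.3)/(100 − 56.3)

11.6293 L


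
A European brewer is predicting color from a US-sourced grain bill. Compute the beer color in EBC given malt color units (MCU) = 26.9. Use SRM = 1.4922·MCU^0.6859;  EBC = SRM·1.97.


SRM = 1.4922·26.9^0.6859 = 14.2723
EBC = 14.2723·1.97

28.1164 EBC


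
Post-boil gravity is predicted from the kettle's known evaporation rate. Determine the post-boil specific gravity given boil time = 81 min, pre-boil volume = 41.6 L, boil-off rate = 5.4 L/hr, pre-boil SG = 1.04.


V_post = V_pre − rate·(t/60);  SG_post = 1 + (SG_pre−1)·V_pre/V_post
V_post = 41.6 − 5.4·(81/60) = 34.3100
SG_post = 1 + (1.04 − 1)·41.6/34.3100

1.0485


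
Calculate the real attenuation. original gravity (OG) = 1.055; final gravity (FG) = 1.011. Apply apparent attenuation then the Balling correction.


AA = (OG−FG)/(OG−1)·100;  RA = AA·0.8192
AA = (1.055 − 1.011)/(1.055 − 1)·100 = 80.0000
RA = 80.0000·0.8192

65.5360 %


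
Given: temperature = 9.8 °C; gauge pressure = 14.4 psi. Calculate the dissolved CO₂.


vols = (P + 14.695)·(0.01821 + 0.09011·e^(−0.04·T))
vols = (14.4 + 14.695)·(0.01821 + 0.09011·e^(−0.04·9.8))

2.3013 volumes


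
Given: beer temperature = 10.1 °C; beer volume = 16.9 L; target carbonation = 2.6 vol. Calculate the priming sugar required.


residual = 14.695·(0.01821 + 0.09011·e^(−0.04·T));  sugar = (target − residual)·4.0·V
residual = 14.695·(0.01821 + 0.09011·e^(−0.04·10.1)) = 1.1517
sugar = (2.6 − 1.1517)·4.0·16.9

97.9073 g


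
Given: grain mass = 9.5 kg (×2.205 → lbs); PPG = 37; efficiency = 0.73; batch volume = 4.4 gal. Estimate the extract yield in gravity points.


points = lbs × PPG × eff / vol
lbs = 9.5 × 2.205 = 20.9475
points = 20.9475 × 37 × 0.73 / 4.4

128.5891 points


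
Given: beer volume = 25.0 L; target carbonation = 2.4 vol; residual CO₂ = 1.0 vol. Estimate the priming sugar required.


sugar = (target − residual)·4.0·V
sugar = (2.4 − 1.0)·4.0·25.0

140.0000 g


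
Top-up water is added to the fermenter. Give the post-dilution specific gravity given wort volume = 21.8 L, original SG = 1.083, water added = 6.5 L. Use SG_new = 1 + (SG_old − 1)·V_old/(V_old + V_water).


pts = (1.083 − 1)·1000·21.8/(21.8 + 6.5) = 63.9364
SG_new = 1 + 63.9364/1000

1.0639


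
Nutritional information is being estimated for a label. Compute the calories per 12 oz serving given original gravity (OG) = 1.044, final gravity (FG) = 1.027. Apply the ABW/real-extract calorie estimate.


ABW = (OG−FG)·131.25·0.79/FG;  °P = 259 − 259/SG (for OG→OE and FG→AE);  RE = 0.1808·OE + 0.8192·AE;  Cal = (6.9·ABW + 4·(RE−0.1))·FG·3.55
ABW = (1.044 − 1.027)·131.25·0.79/1.027 = 1.7163
OE = 259 − 259/1.044 = 10.9157 °P
AE = 259 − 259/1.027 = 6.8092 °P
RE = 0.1808·10.9157 + 0.8192·6.8092 = 7.5516 °P
Cal = (6.9·1.7163 + 4·(7.5516−0.1))·1.027·3.55

151.8470 kcal


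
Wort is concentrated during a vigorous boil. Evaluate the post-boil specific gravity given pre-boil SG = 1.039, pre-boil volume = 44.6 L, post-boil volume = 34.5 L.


SG_post = 1 + (SG_pre − 1)·V_pre/V_post
pts_pre = (1.039 − 1)·1000 = 39.0000
pts_post = 39.0000·44.6/34.5 = 50.4174
SG_post = 1 + 50.4174/1000

1.0504


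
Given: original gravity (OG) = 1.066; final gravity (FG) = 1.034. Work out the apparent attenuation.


AA = (OG − FG)/(OG − 1) · 100
AA = (1.066 − 1.034)/(1.066 − 1) · 100

48.4848 %


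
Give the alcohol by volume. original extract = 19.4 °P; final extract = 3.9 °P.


SG = 259/(259 − P);  ABV = (OG − FG)·131.25
OG = 259/(259 − 19.4) = 1.0810
FG = 259/(259 − 3.9) = 1.0153
ABV = (1.0810 − 1.0153)·131.25

8.6205 % ABV


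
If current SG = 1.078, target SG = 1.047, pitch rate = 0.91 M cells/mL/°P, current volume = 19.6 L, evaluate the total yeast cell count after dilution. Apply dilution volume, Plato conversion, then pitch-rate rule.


V_w = V·((SG_c−1)/(SG_t−1)−1);  °P = 259 − 259/SG_t;  cells = rate·(V+V_w)·°P
V_w = 19.6·((1.078−1)/(1.047−1)−1) = 12.9277
V_final = 19.6 + 12.9277 = 32.5277
°P = 259 − 259/1.047 = 11.6266
cells = 0.91·32.5277·11.6266

344.1479 billion cells


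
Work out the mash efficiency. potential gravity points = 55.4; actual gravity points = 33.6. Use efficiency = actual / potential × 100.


efficiency = 33.6 / 55.4 × 100

60.6498 %


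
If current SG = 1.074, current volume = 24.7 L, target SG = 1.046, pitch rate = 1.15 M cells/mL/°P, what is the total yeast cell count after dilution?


V_w = V·((SG_c−1)/(SG_t−1)−1);  °P = 259 − 259/SG_t;  cells = rate·(V+V_w)·°P
V_w = 24.7·((1.074−1)/(1.046−1)−1) = 15.0348
V_final = 24.7 + 15.0348 = 39.7348
°P = 259 − 259/1.046 = 11.3901
cells = 1.15·39.7348·11.3901

520.4687 billion cells


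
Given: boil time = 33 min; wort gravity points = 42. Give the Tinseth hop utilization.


U = 1.65·0.000125^(GP/1000) · (1 − e^(−0.04·t))/4.15
bigness = 1.65·0.000125^(42/1000) = 1.1312
boil_factor = (1 − e^(−0.04·33))/4.15 = 0.1766
U = 1.1312 · 0.1766

0.1998


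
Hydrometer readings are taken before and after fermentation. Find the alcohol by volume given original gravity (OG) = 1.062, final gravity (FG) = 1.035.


ABV = (OG − FG) · 131.25
ABV = (1.062 − 1.035) · 131.25

3.5438 % ABV


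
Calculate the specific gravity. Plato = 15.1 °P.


SG = 259/(259 − P)
SG = 259/(259 − 15.1)

1.0619


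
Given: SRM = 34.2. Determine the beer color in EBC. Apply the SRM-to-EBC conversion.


EBC = SRM · 1.97
EBC = 34.2 · 1.97

67.3740 EBC


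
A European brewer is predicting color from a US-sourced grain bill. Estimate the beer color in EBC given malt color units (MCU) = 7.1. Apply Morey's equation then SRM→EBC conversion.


SRM = 1.4922·MCU^0.6859;  EBC = SRM·1.97
SRM = 1.4922·7.1^0.6859 = 5.7241
EBC = 5.7241·1.97

11.2764 EBC


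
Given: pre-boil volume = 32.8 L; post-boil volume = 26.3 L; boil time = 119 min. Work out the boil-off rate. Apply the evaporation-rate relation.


rate = (V_pre − V_post) / (t_min/60)
rate = (32.8 − 26.3) / (119/60)

3.2773 L/hr


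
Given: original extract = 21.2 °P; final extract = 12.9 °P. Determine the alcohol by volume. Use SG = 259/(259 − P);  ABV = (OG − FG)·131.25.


OG = 259/(259 − 21.2) = 1.0892
FG = 259/(259 − 12.9) = 1.0524
ABV = (1.0892 − 1.0524)·131.25

4.8212 % ABV


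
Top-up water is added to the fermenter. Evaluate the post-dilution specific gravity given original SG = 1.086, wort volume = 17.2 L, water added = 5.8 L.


SG_new = 1 + (SG_old − 1)·V_old/(V_old + V_water)
pts = (1.086 − 1)·1000·17.2/(17.2 + 5.8) = 64.3130
SG_new = 1 + 64.3130/1000

1.0643


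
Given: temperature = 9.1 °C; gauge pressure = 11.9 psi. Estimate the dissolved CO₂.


vols = (P + 14.695)·(0.01821 + 0.09011·e^(−0.04·T))
vols = (11.9 + 14.695)·(0.01821 + 0.09011·e^(−0.04·9.1))

2.1496 volumes


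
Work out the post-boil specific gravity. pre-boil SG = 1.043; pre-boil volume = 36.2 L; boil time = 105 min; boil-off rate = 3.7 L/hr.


V_post = V_pre − rate·(t/60);  SG_post = 1 + (SG_pre−1)·V_pre/V_post
V_post = 36.2 − 3.7·(105/60) = 29.7250
SG_post = 1 + (1.043 − 1)·36.2/29.7250

1.0524


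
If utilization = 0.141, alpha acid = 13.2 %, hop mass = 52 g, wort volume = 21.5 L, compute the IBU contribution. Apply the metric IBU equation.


IBU = (α/100)·mass·U·1000 / V
IBU = (13.2/100)·52·0.141·1000 / 21.5

45.0151 IBU


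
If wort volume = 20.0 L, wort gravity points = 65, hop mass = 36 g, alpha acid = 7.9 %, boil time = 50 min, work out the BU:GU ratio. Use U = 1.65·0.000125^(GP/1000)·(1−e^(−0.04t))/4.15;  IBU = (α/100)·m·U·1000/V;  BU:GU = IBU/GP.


U = 1.65·0.000125^(65/1000)·(1−e^(−0.04·50))/4.15 = 0.1917
IBU = (7.9/100)·36·0.1917·1000/20.0 = 27.2573
BU:GU = 27.2573/65

0.4193


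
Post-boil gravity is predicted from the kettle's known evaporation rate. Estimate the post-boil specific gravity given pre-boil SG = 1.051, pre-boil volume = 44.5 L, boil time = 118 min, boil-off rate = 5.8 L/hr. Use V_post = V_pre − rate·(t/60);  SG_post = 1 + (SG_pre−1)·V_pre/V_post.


V_post = 44.5 − 5.8·(118/60) = 33.0933
SG_post = 1 + (1.051 − 1)·44.5/33.0933

1.0686


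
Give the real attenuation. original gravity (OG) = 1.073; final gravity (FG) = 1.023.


AA = (OG−FG)/(OG−1)·100;  RA = AA·0.8192
AA = (1.073 − 1.023)/(1.073 − 1)·100 = 68.4932
RA = 68.4932·0.8192

56.1096 %


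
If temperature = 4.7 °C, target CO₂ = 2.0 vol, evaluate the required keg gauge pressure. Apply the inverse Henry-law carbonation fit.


psi = vols/(0.01821 + 0.09011·e^(−0.04·T)) − 14.695
psi = 2.0/(0.01821 + 0.09011·e^(−0.04·4.7)) − 14.695

6.8390 psi


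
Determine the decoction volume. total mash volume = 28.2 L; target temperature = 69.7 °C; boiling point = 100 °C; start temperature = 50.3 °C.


V_dec = V_total·(T_target − T_start)/(T_boil − T_start)
V_dec = 28.2·(69.7 − 50.3)/(100 − 50.3)

11.0076 L


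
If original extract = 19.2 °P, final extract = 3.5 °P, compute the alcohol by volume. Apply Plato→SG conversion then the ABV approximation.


SG = 259/(259 − P);  ABV = (OG − FG)·131.25
OG = 259/(259 − 19.2) = 1.0801
FG = 259/(259 − 3.5) = 1.0137
ABV = (1.0801 − 1.0137)·131.25

8.7108 % ABV


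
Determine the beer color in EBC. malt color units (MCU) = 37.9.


SRM = 1.4922·MCU^0.6859;  EBC = SRM·1.97
SRM = 1.4922·37.9^0.6859 = 18.0558
EBC = 18.0558·1.97

35.5698 EBC


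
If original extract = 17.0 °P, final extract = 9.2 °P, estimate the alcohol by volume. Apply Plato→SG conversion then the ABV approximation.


SG = 259/(259 − P);  ABV = (OG − FG)·131.25
OG = 259/(259 − 17.0) = 1.0702
FG = 259/(259 − 9.2) = 1.0368
ABV = (1.0702 − 1.0368)·131.25

4.3862 % ABV


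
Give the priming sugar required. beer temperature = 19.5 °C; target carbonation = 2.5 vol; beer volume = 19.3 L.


residual = 14.695·(0.01821 + 0.09011·e^(−0.04·T));  sugar = (target − residual)·4.0·V
residual = 14.695·(0.01821 + 0.09011·e^(−0.04·19.5)) = 0.8746
sugar = (2.5 − 0.8746)·4.0·19.3

125.4807 g


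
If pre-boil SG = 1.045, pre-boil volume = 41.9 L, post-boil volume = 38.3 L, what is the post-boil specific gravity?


SG_post = 1 + (SG_pre − 1)·V_pre/V_post
pts_pre = (1.045 − 1)·1000 = 45.0000
pts_post = 45.0000·41.9/38.3 = 49.2298
SG_post = 1 + 49.2298/1000

1.0492


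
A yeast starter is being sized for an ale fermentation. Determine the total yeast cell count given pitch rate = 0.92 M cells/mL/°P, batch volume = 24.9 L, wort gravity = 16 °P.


cells (billions) = rate · V_L · °P
cells = 0.92 · 24.9 · 16

366.5280 billion cells


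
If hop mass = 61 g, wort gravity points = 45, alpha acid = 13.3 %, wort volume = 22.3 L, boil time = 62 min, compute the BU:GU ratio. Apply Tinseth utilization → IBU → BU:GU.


U = 1.65·0.000125^(GP/1000)·(1−e^(−0.04t))/4.15;  IBU = (α/100)·m·U·1000/V;  BU:GU = IBU/GP
U = 1.65·0.000125^(45/1000)·(1−e^(−0.04·62))/4.15 = 0.2431
IBU = (13.3/100)·61·0.2431·1000/22.3 = 88.4485
BU:GU = 88.4485/45

1.9655


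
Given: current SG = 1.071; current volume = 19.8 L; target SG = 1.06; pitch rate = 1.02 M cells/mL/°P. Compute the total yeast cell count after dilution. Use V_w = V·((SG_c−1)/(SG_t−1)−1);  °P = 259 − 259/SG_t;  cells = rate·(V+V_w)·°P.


V_w = 19.8·((1.071−1)/(1.06−1)−1) = 3.6300
V_final = 19.8 + 3.6300 = 23.4300
°P = 259 − 259/1.06 = 14.6604
cells = 1.02·23.4300·14.6604

350.3625 billion cells


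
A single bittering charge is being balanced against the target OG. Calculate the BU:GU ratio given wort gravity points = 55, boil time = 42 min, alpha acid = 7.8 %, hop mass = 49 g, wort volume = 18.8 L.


U = 1.65·0.000125^(GP/1000)·(1−e^(−0.04t))/4.15;  IBU = (α/100)·m·U·1000/V;  BU:GU = IBU/GP
U = 1.65·0.000125^(55/1000)·(1−e^(−0.04·42))/4.15 = 0.1973
IBU = (7.8/100)·49·0.1973·1000/18.8 = 40.1165
BU:GU = 40.1165/55

0.7294


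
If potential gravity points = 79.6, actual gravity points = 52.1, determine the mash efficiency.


efficiency = actual / potential × 100
efficiency = 52.1 / 79.6 × 100

65.4523 %


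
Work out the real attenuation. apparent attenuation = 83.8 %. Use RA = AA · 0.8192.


RA = 83.8 · 0.8192

68.6490 %


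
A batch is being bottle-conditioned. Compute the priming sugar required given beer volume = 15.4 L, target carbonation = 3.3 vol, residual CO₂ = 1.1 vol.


sugar = (target − residual)·4.0·V
sugar = (3.3 − 1.1)·4.0·15.4

135.5200 g


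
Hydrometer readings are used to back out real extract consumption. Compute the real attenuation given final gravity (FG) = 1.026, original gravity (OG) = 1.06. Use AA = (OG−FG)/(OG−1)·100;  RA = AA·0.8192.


AA = (1.06 − 1.026)/(1.06 − 1)·100 = 56.6667
RA = 56.6667·0.8192

46.4213 %


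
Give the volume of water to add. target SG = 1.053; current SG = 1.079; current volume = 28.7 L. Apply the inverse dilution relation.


V_water = V·((SG_curr − 1)/(SG_target − 1) − 1)
V_water = 28.7·((1.079 − 1)/(1.053 − 1) − 1)

14.0792 L


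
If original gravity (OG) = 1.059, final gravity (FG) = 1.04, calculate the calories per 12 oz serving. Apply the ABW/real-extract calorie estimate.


ABW = (OG−FG)·131.25·0.79/FG;  °P = 259 − 259/SG (for OG→OE and FG→AE);  RE = 0.1808·OE + 0.8192·AE;  Cal = (6.9·ABW + 4·(RE−0.1))·FG·3.55
ABW = (1.059 − 1.04)·131.25·0.79/1.04 = 1.8943
OE = 259 − 259/1.059 = 14.4297 °P
AE = 259 − 259/1.04 = 9.9615 °P
RE = 0.1808·14.4297 + 0.8192·9.9615 = 10.7694 °P
Cal = (6.9·1.8943 + 4·(10.7694−0.1))·1.04·3.55

205.8220 kcal


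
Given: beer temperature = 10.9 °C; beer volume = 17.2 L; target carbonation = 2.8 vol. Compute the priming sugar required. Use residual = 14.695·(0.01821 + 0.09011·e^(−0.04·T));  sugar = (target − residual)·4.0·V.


residual = 14.695·(0.01821 + 0.09011·e^(−0.04·10.9)) = 1.1238
sugar = (2.8 − 1.1238)·4.0·17.2

115.3208 g


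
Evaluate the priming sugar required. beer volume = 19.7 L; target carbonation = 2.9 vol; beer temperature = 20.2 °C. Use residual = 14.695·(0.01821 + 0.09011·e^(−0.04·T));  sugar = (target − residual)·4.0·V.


residual = 14.695·(0.01821 + 0.09011·e^(−0.04·20.2)) = 0.8578
sugar = (2.9 − 0.8578)·4.0·19.7

160.9221 g


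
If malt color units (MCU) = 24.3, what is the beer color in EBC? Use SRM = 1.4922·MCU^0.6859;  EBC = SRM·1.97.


SRM = 1.4922·24.3^0.6859 = 13.3111
EBC = 13.3111·1.97

26.2229 EBC


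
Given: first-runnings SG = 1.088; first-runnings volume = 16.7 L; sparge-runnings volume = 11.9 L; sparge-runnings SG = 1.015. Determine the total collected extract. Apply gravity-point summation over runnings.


total = Σ (SG_i − 1)·1000·V_i
first = (1.088 − 1)·1000·16.7 = 1469.6000
sparge = (1.015 − 1)·1000·11.9 = 178.5000
total = 1469.6000 + 178.5000

1648.1000 gravity·L


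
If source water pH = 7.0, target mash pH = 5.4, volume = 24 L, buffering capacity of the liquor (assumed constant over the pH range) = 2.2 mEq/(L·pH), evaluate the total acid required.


acid = buffering capacity · (pH_source − pH_target) · V
acid = 2.2 · (7.0 − 5.4) · 24

84.4800 mEq


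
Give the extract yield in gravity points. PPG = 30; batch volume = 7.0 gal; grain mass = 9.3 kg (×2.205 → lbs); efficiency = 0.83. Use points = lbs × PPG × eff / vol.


lbs = 9.3 × 2.205 = 20.5065
points = 20.5065 × 30 × 0.83 / 7.0

72.9446 points


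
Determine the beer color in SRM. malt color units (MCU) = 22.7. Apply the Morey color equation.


SRM = 1.4922 · MCU^0.6859
SRM = 1.4922 · 22.7^0.6859

12.7036 SRM


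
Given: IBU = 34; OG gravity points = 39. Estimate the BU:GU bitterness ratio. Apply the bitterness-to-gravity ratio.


BU:GU = IBU / OG_points
BU:GU = 34 / 39

0.8718


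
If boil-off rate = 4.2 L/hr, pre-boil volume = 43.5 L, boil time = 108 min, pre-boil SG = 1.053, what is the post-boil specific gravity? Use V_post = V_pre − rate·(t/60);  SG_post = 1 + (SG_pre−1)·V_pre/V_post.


V_post = 43.5 − 4.2·(108/60) = 35.9400
SG_post = 1 + (1.053 − 1)·43.5/35.9400

1.0641


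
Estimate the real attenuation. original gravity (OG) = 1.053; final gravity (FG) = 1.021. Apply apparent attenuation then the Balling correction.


AA = (OG−FG)/(OG−1)·100;  RA = AA·0.8192
AA = (1.053 − 1.021)/(1.053 − 1)·100 = 60.3774
RA = 60.3774·0.8192

49.4611 %


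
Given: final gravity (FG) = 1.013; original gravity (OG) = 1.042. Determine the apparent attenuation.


AA = (OG − FG)/(OG − 1) · 100
AA = (1.042 − 1.013)/(1.042 − 1) · 100

69.0476 %


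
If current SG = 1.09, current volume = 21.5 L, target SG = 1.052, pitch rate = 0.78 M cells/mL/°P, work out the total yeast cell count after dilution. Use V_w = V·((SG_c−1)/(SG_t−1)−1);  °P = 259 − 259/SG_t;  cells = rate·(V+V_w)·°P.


V_w = 21.5·((1.09−1)/(1.052−1)−1) = 15.7115
V_final = 21.5 + 15.7115 = 37.2115
°P = 259 − 259/1.052 = 12.8023
cells = 0.78·37.2115·12.8023

371.5862 billion cells


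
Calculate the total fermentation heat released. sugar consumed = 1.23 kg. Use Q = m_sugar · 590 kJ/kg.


Q = 1.23 · 590

725.7000 kJ


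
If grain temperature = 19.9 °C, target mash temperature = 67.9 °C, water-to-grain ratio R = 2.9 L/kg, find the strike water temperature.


T_strike = (0.41/R)·(T_mash − T_grain) + T_mash
T_strike = (0.41/2.9)·(67.9 − 19.9) + 67.9

74.6862 °C


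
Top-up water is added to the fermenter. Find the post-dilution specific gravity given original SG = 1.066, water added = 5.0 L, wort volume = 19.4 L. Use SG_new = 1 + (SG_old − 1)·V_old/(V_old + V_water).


pts = (1.066 − 1)·1000·19.4/(19.4 + 5.0) = 52.4754
SG_new = 1 + 52.4754/1000

1.0525


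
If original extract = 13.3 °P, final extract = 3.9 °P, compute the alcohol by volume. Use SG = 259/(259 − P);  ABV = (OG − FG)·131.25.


OG = 259/(259 − 13.3) = 1.0541
FG = 259/(259 − 3.9) = 1.0153
ABV = (1.0541 − 1.0153)·131.25

5.0981 % ABV


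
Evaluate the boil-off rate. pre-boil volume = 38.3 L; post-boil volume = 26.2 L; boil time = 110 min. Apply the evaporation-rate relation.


rate = (V_pre − V_post) / (t_min/60)
rate = (38.3 − 26.2) / (110/60)

6.6000 L/hr


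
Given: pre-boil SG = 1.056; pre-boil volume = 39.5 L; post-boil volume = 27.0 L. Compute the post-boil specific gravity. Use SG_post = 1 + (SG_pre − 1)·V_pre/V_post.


pts_pre = (1.056 − 1)·1000 = 56.0000
pts_post = 56.0000·39.5/27.0 = 81.9259
SG_post = 1 + 81.9259/1000

1.0819


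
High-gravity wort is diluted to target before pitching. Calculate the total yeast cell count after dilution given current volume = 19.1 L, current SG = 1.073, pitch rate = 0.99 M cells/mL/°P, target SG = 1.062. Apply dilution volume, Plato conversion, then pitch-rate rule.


V_w = V·((SG_c−1)/(SG_t−1)−1);  °P = 259 − 259/SG_t;  cells = rate·(V+V_w)·°P
V_w = 19.1·((1.073−1)/(1.062−1)−1) = 3.3887
V_final = 19.1 + 3.3887 = 22.4887
°P = 259 − 259/1.062 = 15.1205
cells = 0.99·22.4887·15.1205

336.6407 billion cells


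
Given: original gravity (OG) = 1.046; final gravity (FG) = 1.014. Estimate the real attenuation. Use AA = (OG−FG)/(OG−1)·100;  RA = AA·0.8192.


AA = (1.046 − 1.014)/(1.046 − 1)·100 = 69.5652
RA = 69.5652·0.8192

56.9878 %


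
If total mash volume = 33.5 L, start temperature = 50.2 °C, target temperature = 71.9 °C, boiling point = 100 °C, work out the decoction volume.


V_dec = V_total·(T_target − T_start)/(T_boil − T_start)
V_dec = 33.5·(71.9 − 50.2)/(100 − 50.2)

14.5974 L


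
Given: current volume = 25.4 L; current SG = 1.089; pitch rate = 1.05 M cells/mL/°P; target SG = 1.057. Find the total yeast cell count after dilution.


V_w = V·((SG_c−1)/(SG_t−1)−1);  °P = 259 − 259/SG_t;  cells = rate·(V+V_w)·°P
V_w = 25.4·((1.089−1)/(1.057−1)−1) = 14.2596
V_final = 25.4 + 14.2596 = 39.6596
°P = 259 − 259/1.057 = 13.9669
cells = 1.05·39.6596·13.9669

581.6179 billion cells


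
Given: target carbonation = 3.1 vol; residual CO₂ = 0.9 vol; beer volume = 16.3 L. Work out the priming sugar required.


sugar = (target − residual)·4.0·V
sugar = (3.1 − 0.9)·4.0·16.3

143.4400 g


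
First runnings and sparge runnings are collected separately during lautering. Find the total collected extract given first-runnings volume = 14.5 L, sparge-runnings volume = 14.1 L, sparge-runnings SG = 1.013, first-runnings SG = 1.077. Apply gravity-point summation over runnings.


total = Σ (SG_i − 1)·1000·V_i
first = (1.077 − 1)·1000·14.5 = 1116.5000
sparge = (1.013 − 1)·1000·14.1 = 183.3000
total = 1116.5000 + 183.3000

1299.8000 gravity·L


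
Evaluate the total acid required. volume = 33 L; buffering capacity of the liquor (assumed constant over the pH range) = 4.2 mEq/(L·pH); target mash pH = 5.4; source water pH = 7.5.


acid = buffering capacity · (pH_source − pH_target) · V
acid = 4.2 · (7.5 − 5.4) · 33

291.0600 mEq


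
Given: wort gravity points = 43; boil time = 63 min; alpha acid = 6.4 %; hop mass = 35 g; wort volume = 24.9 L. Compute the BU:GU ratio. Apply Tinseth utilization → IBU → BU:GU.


U = 1.65·0.000125^(GP/1000)·(1−e^(−0.04t))/4.15;  IBU = (α/100)·m·U·1000/V;  BU:GU = IBU/GP
U = 1.65·0.000125^(43/1000)·(1−e^(−0.04·63))/4.15 = 0.2484
IBU = (6.4/100)·35·0.2484·1000/24.9 = 22.3472
BU:GU = 22.3472/43

0.5197


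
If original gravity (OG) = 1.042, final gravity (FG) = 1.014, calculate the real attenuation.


AA = (OG−FG)/(OG−1)·100;  RA = AA·0.8192
AA = (1.042 − 1.014)/(1.042 − 1)·100 = 66.6667
RA = 66.6667·0.8192

54.6133 %


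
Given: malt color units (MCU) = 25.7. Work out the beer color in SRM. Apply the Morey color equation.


SRM = 1.4922 · MCU^0.6859
SRM = 1.4922 · 25.7^0.6859

13.8325 SRM


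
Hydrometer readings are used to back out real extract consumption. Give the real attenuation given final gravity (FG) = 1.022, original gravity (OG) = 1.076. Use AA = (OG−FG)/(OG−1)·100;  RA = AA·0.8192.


AA = (1.076 − 1.022)/(1.076 − 1)·100 = 71.0526
RA = 71.0526·0.8192

58.2063 %


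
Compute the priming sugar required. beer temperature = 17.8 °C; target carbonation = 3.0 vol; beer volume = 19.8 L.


residual = 14.695·(0.01821 + 0.09011·e^(−0.04·T));  sugar = (target − residual)·4.0·V
residual = 14.695·(0.01821 + 0.09011·e^(−0.04·17.8)) = 0.9173
sugar = (3.0 − 0.9173)·4.0·19.8

164.9487 g


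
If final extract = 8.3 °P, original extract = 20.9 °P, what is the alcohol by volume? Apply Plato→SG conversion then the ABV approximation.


SG = 259/(259 − P);  ABV = (OG − FG)·131.25
OG = 259/(259 − 20.9) = 1.0878
FG = 259/(259 − 8.3) = 1.0331
ABV = (1.0878 − 1.0331)·131.25

7.1756 % ABV


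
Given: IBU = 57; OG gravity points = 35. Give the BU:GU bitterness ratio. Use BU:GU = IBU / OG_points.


BU:GU = 57 / 35

1.6286


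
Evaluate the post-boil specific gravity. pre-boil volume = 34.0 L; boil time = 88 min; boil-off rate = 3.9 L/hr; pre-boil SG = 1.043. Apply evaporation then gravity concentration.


V_post = V_pre − rate·(t/60);  SG_post = 1 + (SG_pre−1)·V_pre/V_post
V_post = 34.0 − 3.9·(88/60) = 28.2800
SG_post = 1 + (1.043 − 1)·34.0/28.2800

1.0517


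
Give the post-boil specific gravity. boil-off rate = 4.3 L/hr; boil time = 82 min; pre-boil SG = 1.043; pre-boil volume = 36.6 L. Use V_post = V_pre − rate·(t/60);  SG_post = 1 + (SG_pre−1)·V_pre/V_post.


V_post = 36.6 − 4.3·(82/60) = 30.7233
SG_post = 1 + (1.043 − 1)·36.6/30.7233

1.0512


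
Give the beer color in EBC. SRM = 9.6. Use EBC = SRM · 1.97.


EBC = 9.6 · 1.97

18.9120 EBC


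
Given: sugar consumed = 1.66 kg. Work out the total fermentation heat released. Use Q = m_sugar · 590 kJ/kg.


Q = 1.66 · 590

979.4000 kJ


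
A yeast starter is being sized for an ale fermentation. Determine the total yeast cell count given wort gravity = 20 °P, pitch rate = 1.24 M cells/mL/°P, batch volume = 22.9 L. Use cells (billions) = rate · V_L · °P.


cells = 1.24 · 22.9 · 20

567.9200 billion cells


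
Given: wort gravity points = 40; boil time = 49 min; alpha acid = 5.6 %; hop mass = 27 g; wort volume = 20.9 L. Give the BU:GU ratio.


U = 1.65·0.000125^(GP/1000)·(1−e^(−0.04t))/4.15;  IBU = (α/100)·m·U·1000/V;  BU:GU = IBU/GP
U = 1.65·0.000125^(40/1000)·(1−e^(−0.04·49))/4.15 = 0.2384
IBU = (5.6/100)·27·0.2384·1000/20.9 = 17.2497
BU:GU = 17.2497/40

0.4312


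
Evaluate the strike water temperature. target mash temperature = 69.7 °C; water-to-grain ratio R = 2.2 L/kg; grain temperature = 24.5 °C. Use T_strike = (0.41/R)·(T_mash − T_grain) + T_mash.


T_strike = (0.41/2.2)·(69.7 − 24.5) + 69.7

78.1236 °C


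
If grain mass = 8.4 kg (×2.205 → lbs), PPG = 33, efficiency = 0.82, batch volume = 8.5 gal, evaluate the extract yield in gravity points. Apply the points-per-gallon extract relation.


points = lbs × PPG × eff / vol
lbs = 8.4 × 2.205 = 18.5220
points = 18.5220 × 33 × 0.82 / 8.5

58.9653 points


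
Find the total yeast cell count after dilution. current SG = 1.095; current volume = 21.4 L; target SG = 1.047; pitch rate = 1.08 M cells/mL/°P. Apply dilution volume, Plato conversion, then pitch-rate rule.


V_w = V·((SG_c−1)/(SG_t−1)−1);  °P = 259 − 259/SG_t;  cells = rate·(V+V_w)·°P
V_w = 21.4·((1.095−1)/(1.047−1)−1) = 21.8553
V_final = 21.4 + 21.8553 = 43.2553
°P = 259 − 259/1.047 = 11.6266
cells = 1.08·43.2553·11.6266

543.1430 billion cells


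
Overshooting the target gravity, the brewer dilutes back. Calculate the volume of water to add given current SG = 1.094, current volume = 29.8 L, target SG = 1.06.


V_water = V·((SG_curr − 1)/(SG_target − 1) − 1)
V_water = 29.8·((1.094 − 1)/(1.06 − 1) − 1)

16.8867 L


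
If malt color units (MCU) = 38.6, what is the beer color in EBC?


SRM = 1.4922·MCU^0.6859;  EBC = SRM·1.97
SRM = 1.4922·38.6^0.6859 = 18.2838
EBC = 18.2838·1.97

36.0192 EBC


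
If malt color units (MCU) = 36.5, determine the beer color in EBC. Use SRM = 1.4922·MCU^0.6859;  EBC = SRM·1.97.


SRM = 1.4922·36.5^0.6859 = 17.5956
EBC = 17.5956·1.97

34.6633 EBC


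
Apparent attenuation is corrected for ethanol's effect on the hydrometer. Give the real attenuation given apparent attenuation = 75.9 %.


RA = AA · 0.8192
RA = 75.9 · 0.8192

62.1773 %


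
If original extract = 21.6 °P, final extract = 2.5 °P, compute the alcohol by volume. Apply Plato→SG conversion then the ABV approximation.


SG = 259/(259 − P);  ABV = (OG − FG)·131.25
OG = 259/(259 − 21.6) = 1.0910
FG = 259/(259 − 2.5) = 1.0097
ABV = (1.0910 − 1.0097)·131.25

10.6626 % ABV


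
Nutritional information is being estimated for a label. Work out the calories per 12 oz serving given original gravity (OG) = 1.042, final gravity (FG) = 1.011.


ABW = (OG−FG)·131.25·0.79/FG;  °P = 259 − 259/SG (for OG→OE and FG→AE);  RE = 0.1808·OE + 0.8192·AE;  Cal = (6.9·ABW + 4·(RE−0.1))·FG·3.55
ABW = (1.042 − 1.011)·131.25·0.79/1.011 = 3.1793
OE = 259 − 259/1.042 = 10.4395 °P
AE = 259 − 259/1.011 = 2.8180 °P
RE = 0.1808·10.4395 + 0.8192·2.8180 = 4.1960 °P
Cal = (6.9·3.1793 + 4·(4.1960−0.1))·1.011·3.55

137.5372 kcal


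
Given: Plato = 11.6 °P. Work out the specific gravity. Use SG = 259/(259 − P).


SG = 259/(259 − 11.6)

1.0469


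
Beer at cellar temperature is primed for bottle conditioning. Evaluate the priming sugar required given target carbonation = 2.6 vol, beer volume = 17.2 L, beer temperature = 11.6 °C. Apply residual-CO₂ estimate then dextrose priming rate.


residual = 14.695·(0.01821 + 0.09011·e^(−0.04·T));  sugar = (target − residual)·4.0·V
residual = 14.695·(0.01821 + 0.09011·e^(−0.04·11.6)) = 1.1002
sugar = (2.6 − 1.1002)·4.0·17.2

103.1874 g


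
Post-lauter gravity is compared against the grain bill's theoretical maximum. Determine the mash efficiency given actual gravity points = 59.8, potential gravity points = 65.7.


efficiency = actual / potential × 100
efficiency = 59.8 / 65.7 × 100

91.0198 %


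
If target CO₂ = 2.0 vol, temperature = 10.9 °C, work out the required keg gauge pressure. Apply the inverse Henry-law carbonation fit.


psi = vols/(0.01821 + 0.09011·e^(−0.04·T)) − 14.695
psi = 2.0/(0.01821 + 0.09011·e^(−0.04·10.9)) − 14.695

11.4567 psi


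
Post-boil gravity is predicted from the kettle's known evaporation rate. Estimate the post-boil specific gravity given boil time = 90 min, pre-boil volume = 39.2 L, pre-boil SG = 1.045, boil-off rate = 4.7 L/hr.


V_post = V_pre − rate·(t/60);  SG_post = 1 + (SG_pre−1)·V_pre/V_post
V_post = 39.2 − 4.7·(90/60) = 32.1500
SG_post = 1 + (1.045 − 1)·39.2/32.1500

1.0549


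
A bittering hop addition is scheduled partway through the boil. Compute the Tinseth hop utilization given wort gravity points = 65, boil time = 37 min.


U = 1.65·0.000125^(GP/1000) · (1 − e^(−0.04·t))/4.15
bigness = 1.65·0.000125^(65/1000) = 0.9200
boil_factor = (1 − e^(−0.04·37))/4.15 = 0.1861
U = 0.9200 · 0.1861

0.1712


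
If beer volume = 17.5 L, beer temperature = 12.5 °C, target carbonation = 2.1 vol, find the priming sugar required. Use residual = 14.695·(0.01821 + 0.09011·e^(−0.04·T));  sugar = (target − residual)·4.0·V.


residual = 14.695·(0.01821 + 0.09011·e^(−0.04·12.5)) = 1.0707
sugar = (2.1 − 1.0707)·4.0·17.5

72.0480 g
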